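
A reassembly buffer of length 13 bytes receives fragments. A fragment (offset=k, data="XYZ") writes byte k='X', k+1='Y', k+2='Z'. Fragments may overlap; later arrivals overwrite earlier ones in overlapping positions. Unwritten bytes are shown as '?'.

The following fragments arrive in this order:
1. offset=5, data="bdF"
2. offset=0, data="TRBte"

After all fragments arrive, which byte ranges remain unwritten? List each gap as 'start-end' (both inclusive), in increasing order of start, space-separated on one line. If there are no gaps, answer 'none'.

Fragment 1: offset=5 len=3
Fragment 2: offset=0 len=5
Gaps: 8-12

Answer: 8-12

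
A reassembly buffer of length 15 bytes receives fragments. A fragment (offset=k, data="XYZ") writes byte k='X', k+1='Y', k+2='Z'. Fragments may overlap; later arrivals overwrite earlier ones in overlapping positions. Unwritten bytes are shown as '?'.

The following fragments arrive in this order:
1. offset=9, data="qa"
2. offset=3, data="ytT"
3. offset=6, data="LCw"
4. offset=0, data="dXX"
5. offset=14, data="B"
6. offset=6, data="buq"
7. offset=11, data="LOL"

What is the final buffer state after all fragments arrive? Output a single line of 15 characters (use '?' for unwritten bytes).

Fragment 1: offset=9 data="qa" -> buffer=?????????qa????
Fragment 2: offset=3 data="ytT" -> buffer=???ytT???qa????
Fragment 3: offset=6 data="LCw" -> buffer=???ytTLCwqa????
Fragment 4: offset=0 data="dXX" -> buffer=dXXytTLCwqa????
Fragment 5: offset=14 data="B" -> buffer=dXXytTLCwqa???B
Fragment 6: offset=6 data="buq" -> buffer=dXXytTbuqqa???B
Fragment 7: offset=11 data="LOL" -> buffer=dXXytTbuqqaLOLB

Answer: dXXytTbuqqaLOLB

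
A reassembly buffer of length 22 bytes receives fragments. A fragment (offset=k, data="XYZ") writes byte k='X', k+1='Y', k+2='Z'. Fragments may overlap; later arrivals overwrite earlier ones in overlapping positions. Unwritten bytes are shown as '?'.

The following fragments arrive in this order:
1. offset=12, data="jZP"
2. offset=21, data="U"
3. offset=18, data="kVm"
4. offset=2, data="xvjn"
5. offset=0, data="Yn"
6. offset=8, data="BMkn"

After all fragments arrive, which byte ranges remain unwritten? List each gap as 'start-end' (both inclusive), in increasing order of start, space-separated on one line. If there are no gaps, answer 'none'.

Fragment 1: offset=12 len=3
Fragment 2: offset=21 len=1
Fragment 3: offset=18 len=3
Fragment 4: offset=2 len=4
Fragment 5: offset=0 len=2
Fragment 6: offset=8 len=4
Gaps: 6-7 15-17

Answer: 6-7 15-17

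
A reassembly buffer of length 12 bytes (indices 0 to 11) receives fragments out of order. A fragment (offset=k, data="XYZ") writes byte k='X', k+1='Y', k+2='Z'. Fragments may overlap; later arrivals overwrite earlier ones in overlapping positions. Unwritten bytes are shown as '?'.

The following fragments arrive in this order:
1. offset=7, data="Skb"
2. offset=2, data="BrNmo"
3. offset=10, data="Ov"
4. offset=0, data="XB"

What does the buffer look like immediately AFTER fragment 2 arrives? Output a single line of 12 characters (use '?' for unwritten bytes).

Fragment 1: offset=7 data="Skb" -> buffer=???????Skb??
Fragment 2: offset=2 data="BrNmo" -> buffer=??BrNmoSkb??

Answer: ??BrNmoSkb??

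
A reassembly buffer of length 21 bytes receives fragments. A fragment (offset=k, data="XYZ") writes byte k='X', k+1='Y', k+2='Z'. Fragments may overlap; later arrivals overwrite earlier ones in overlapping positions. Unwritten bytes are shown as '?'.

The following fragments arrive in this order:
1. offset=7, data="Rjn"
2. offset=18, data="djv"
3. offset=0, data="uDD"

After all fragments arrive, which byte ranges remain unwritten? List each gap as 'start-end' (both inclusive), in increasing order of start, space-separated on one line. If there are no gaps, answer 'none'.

Fragment 1: offset=7 len=3
Fragment 2: offset=18 len=3
Fragment 3: offset=0 len=3
Gaps: 3-6 10-17

Answer: 3-6 10-17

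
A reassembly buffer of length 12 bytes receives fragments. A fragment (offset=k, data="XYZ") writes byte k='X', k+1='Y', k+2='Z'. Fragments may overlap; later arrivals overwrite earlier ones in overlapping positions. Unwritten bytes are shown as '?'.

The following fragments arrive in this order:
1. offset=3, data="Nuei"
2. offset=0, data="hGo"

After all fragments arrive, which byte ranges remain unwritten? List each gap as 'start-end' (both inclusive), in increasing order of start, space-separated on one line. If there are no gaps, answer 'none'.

Fragment 1: offset=3 len=4
Fragment 2: offset=0 len=3
Gaps: 7-11

Answer: 7-11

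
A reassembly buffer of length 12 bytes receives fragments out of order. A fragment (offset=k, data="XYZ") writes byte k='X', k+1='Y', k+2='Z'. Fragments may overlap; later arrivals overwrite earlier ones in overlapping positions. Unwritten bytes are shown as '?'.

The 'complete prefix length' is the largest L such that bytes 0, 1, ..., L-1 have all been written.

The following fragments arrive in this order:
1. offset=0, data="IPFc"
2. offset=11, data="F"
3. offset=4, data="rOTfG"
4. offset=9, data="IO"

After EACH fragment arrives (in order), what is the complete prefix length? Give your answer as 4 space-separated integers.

Fragment 1: offset=0 data="IPFc" -> buffer=IPFc???????? -> prefix_len=4
Fragment 2: offset=11 data="F" -> buffer=IPFc???????F -> prefix_len=4
Fragment 3: offset=4 data="rOTfG" -> buffer=IPFcrOTfG??F -> prefix_len=9
Fragment 4: offset=9 data="IO" -> buffer=IPFcrOTfGIOF -> prefix_len=12

Answer: 4 4 9 12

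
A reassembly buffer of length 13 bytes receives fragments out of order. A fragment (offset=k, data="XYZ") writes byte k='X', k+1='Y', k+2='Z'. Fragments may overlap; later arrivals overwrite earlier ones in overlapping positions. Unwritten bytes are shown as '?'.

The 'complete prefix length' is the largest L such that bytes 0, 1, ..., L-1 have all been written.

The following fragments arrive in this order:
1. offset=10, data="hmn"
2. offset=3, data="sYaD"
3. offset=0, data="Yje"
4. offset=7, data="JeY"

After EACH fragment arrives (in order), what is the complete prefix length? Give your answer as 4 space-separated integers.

Fragment 1: offset=10 data="hmn" -> buffer=??????????hmn -> prefix_len=0
Fragment 2: offset=3 data="sYaD" -> buffer=???sYaD???hmn -> prefix_len=0
Fragment 3: offset=0 data="Yje" -> buffer=YjesYaD???hmn -> prefix_len=7
Fragment 4: offset=7 data="JeY" -> buffer=YjesYaDJeYhmn -> prefix_len=13

Answer: 0 0 7 13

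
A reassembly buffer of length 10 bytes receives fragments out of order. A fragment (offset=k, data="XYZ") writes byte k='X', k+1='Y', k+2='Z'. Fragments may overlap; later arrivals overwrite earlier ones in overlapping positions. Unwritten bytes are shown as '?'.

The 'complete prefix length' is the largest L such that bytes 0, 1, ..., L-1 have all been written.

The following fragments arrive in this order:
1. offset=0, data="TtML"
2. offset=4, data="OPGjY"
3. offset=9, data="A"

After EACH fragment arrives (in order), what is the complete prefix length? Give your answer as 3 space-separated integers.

Answer: 4 9 10

Derivation:
Fragment 1: offset=0 data="TtML" -> buffer=TtML?????? -> prefix_len=4
Fragment 2: offset=4 data="OPGjY" -> buffer=TtMLOPGjY? -> prefix_len=9
Fragment 3: offset=9 data="A" -> buffer=TtMLOPGjYA -> prefix_len=10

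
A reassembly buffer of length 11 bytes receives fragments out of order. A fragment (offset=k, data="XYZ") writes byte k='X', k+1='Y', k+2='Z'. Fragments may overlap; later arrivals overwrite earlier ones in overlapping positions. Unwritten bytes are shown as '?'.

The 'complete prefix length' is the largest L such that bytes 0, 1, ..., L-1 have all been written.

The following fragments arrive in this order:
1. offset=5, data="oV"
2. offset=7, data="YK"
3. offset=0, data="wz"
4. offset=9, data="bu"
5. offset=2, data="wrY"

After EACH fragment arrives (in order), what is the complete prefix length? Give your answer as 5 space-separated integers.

Answer: 0 0 2 2 11

Derivation:
Fragment 1: offset=5 data="oV" -> buffer=?????oV???? -> prefix_len=0
Fragment 2: offset=7 data="YK" -> buffer=?????oVYK?? -> prefix_len=0
Fragment 3: offset=0 data="wz" -> buffer=wz???oVYK?? -> prefix_len=2
Fragment 4: offset=9 data="bu" -> buffer=wz???oVYKbu -> prefix_len=2
Fragment 5: offset=2 data="wrY" -> buffer=wzwrYoVYKbu -> prefix_len=11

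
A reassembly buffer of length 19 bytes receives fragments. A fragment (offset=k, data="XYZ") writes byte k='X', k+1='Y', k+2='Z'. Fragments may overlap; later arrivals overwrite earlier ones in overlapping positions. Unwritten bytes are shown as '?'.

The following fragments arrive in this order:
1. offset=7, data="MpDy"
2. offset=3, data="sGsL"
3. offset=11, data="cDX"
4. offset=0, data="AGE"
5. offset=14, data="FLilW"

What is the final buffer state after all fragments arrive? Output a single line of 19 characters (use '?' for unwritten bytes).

Answer: AGEsGsLMpDycDXFLilW

Derivation:
Fragment 1: offset=7 data="MpDy" -> buffer=???????MpDy????????
Fragment 2: offset=3 data="sGsL" -> buffer=???sGsLMpDy????????
Fragment 3: offset=11 data="cDX" -> buffer=???sGsLMpDycDX?????
Fragment 4: offset=0 data="AGE" -> buffer=AGEsGsLMpDycDX?????
Fragment 5: offset=14 data="FLilW" -> buffer=AGEsGsLMpDycDXFLilW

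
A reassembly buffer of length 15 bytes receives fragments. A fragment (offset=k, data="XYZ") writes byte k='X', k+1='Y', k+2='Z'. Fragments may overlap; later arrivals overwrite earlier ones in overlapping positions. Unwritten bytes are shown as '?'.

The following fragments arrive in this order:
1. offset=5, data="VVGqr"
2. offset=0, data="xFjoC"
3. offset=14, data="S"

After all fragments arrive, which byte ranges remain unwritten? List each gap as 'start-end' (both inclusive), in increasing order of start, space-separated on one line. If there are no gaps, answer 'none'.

Answer: 10-13

Derivation:
Fragment 1: offset=5 len=5
Fragment 2: offset=0 len=5
Fragment 3: offset=14 len=1
Gaps: 10-13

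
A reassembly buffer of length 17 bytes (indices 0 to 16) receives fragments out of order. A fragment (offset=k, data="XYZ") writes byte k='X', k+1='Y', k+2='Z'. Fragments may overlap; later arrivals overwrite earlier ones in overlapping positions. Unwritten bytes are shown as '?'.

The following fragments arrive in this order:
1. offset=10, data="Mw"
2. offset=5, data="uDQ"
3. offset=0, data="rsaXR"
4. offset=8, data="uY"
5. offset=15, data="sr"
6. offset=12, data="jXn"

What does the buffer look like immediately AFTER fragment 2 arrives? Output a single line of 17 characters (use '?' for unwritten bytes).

Fragment 1: offset=10 data="Mw" -> buffer=??????????Mw?????
Fragment 2: offset=5 data="uDQ" -> buffer=?????uDQ??Mw?????

Answer: ?????uDQ??Mw?????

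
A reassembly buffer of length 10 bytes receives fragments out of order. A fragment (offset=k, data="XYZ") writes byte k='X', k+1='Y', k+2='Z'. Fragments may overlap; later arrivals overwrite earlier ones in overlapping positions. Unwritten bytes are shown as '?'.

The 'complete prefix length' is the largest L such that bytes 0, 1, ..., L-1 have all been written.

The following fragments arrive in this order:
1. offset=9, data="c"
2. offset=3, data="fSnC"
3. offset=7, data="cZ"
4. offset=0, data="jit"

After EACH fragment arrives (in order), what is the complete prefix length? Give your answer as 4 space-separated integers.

Fragment 1: offset=9 data="c" -> buffer=?????????c -> prefix_len=0
Fragment 2: offset=3 data="fSnC" -> buffer=???fSnC??c -> prefix_len=0
Fragment 3: offset=7 data="cZ" -> buffer=???fSnCcZc -> prefix_len=0
Fragment 4: offset=0 data="jit" -> buffer=jitfSnCcZc -> prefix_len=10

Answer: 0 0 0 10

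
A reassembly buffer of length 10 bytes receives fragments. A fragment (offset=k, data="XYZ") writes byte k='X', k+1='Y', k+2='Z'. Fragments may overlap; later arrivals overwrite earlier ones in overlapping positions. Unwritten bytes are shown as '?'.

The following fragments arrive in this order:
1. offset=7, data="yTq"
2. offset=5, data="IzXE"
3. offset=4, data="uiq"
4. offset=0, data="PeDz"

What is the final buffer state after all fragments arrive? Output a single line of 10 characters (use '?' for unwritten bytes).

Answer: PeDzuiqXEq

Derivation:
Fragment 1: offset=7 data="yTq" -> buffer=???????yTq
Fragment 2: offset=5 data="IzXE" -> buffer=?????IzXEq
Fragment 3: offset=4 data="uiq" -> buffer=????uiqXEq
Fragment 4: offset=0 data="PeDz" -> buffer=PeDzuiqXEq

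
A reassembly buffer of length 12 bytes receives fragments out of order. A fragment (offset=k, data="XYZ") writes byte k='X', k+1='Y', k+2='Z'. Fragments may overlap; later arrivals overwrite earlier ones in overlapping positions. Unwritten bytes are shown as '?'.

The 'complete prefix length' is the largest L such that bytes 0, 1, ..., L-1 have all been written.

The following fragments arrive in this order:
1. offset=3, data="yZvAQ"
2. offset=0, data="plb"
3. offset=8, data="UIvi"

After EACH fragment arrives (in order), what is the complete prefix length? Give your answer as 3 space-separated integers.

Fragment 1: offset=3 data="yZvAQ" -> buffer=???yZvAQ???? -> prefix_len=0
Fragment 2: offset=0 data="plb" -> buffer=plbyZvAQ???? -> prefix_len=8
Fragment 3: offset=8 data="UIvi" -> buffer=plbyZvAQUIvi -> prefix_len=12

Answer: 0 8 12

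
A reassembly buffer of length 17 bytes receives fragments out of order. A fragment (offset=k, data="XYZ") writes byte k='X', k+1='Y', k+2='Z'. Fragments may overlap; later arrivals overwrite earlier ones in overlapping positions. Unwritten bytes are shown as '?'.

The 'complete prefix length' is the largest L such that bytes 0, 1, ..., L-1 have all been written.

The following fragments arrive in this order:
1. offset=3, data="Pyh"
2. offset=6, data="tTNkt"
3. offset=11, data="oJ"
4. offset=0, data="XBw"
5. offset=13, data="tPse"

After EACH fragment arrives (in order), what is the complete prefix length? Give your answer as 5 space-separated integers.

Answer: 0 0 0 13 17

Derivation:
Fragment 1: offset=3 data="Pyh" -> buffer=???Pyh??????????? -> prefix_len=0
Fragment 2: offset=6 data="tTNkt" -> buffer=???PyhtTNkt?????? -> prefix_len=0
Fragment 3: offset=11 data="oJ" -> buffer=???PyhtTNktoJ???? -> prefix_len=0
Fragment 4: offset=0 data="XBw" -> buffer=XBwPyhtTNktoJ???? -> prefix_len=13
Fragment 5: offset=13 data="tPse" -> buffer=XBwPyhtTNktoJtPse -> prefix_len=17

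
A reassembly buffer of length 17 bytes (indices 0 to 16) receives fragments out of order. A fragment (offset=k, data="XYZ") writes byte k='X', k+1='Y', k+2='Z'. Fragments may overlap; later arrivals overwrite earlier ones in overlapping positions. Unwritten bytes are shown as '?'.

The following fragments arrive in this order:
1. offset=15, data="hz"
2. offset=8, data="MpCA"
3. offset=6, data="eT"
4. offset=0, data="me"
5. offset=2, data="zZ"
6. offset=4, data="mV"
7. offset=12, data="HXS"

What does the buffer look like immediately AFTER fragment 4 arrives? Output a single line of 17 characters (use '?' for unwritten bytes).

Fragment 1: offset=15 data="hz" -> buffer=???????????????hz
Fragment 2: offset=8 data="MpCA" -> buffer=????????MpCA???hz
Fragment 3: offset=6 data="eT" -> buffer=??????eTMpCA???hz
Fragment 4: offset=0 data="me" -> buffer=me????eTMpCA???hz

Answer: me????eTMpCA???hz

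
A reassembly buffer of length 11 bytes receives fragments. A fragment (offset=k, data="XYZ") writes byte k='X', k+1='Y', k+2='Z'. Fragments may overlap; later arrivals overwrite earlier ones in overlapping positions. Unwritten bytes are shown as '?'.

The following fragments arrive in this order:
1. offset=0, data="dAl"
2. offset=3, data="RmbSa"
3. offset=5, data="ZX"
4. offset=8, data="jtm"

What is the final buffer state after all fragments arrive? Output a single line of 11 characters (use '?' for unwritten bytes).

Fragment 1: offset=0 data="dAl" -> buffer=dAl????????
Fragment 2: offset=3 data="RmbSa" -> buffer=dAlRmbSa???
Fragment 3: offset=5 data="ZX" -> buffer=dAlRmZXa???
Fragment 4: offset=8 data="jtm" -> buffer=dAlRmZXajtm

Answer: dAlRmZXajtm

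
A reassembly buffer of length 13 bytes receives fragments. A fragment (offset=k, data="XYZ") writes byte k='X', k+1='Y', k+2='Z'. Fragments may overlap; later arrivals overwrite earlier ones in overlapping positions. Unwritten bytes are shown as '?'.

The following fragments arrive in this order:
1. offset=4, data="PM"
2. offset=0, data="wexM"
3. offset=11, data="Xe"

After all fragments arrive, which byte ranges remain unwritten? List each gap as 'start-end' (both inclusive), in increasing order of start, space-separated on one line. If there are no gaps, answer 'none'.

Fragment 1: offset=4 len=2
Fragment 2: offset=0 len=4
Fragment 3: offset=11 len=2
Gaps: 6-10

Answer: 6-10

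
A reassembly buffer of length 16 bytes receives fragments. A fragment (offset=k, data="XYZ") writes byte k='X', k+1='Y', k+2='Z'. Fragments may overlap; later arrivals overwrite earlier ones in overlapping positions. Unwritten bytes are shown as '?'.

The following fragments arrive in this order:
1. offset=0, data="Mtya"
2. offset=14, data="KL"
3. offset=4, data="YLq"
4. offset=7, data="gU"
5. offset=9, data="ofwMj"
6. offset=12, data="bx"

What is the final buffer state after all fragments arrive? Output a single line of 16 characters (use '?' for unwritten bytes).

Answer: MtyaYLqgUofwbxKL

Derivation:
Fragment 1: offset=0 data="Mtya" -> buffer=Mtya????????????
Fragment 2: offset=14 data="KL" -> buffer=Mtya??????????KL
Fragment 3: offset=4 data="YLq" -> buffer=MtyaYLq???????KL
Fragment 4: offset=7 data="gU" -> buffer=MtyaYLqgU?????KL
Fragment 5: offset=9 data="ofwMj" -> buffer=MtyaYLqgUofwMjKL
Fragment 6: offset=12 data="bx" -> buffer=MtyaYLqgUofwbxKL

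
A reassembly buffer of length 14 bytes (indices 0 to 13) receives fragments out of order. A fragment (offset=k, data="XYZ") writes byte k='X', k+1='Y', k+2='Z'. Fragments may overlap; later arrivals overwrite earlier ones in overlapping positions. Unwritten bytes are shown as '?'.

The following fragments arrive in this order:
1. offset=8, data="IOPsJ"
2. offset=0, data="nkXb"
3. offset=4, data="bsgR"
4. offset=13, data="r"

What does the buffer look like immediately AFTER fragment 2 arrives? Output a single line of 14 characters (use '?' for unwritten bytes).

Answer: nkXb????IOPsJ?

Derivation:
Fragment 1: offset=8 data="IOPsJ" -> buffer=????????IOPsJ?
Fragment 2: offset=0 data="nkXb" -> buffer=nkXb????IOPsJ?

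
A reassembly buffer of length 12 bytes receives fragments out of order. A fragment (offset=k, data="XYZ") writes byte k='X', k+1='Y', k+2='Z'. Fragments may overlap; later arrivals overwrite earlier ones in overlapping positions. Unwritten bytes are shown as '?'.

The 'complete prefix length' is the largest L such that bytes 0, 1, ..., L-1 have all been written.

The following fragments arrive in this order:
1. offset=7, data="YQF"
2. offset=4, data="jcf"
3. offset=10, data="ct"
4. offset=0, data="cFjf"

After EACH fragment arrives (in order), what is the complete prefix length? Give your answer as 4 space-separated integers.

Answer: 0 0 0 12

Derivation:
Fragment 1: offset=7 data="YQF" -> buffer=???????YQF?? -> prefix_len=0
Fragment 2: offset=4 data="jcf" -> buffer=????jcfYQF?? -> prefix_len=0
Fragment 3: offset=10 data="ct" -> buffer=????jcfYQFct -> prefix_len=0
Fragment 4: offset=0 data="cFjf" -> buffer=cFjfjcfYQFct -> prefix_len=12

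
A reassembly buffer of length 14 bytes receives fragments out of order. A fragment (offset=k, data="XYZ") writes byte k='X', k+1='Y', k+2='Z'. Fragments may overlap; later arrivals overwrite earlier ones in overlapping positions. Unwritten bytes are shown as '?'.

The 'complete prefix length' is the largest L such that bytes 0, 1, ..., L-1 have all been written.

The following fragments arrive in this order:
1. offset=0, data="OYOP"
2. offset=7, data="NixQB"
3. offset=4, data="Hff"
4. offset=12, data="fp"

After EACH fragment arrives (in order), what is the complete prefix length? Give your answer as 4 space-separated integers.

Fragment 1: offset=0 data="OYOP" -> buffer=OYOP?????????? -> prefix_len=4
Fragment 2: offset=7 data="NixQB" -> buffer=OYOP???NixQB?? -> prefix_len=4
Fragment 3: offset=4 data="Hff" -> buffer=OYOPHffNixQB?? -> prefix_len=12
Fragment 4: offset=12 data="fp" -> buffer=OYOPHffNixQBfp -> prefix_len=14

Answer: 4 4 12 14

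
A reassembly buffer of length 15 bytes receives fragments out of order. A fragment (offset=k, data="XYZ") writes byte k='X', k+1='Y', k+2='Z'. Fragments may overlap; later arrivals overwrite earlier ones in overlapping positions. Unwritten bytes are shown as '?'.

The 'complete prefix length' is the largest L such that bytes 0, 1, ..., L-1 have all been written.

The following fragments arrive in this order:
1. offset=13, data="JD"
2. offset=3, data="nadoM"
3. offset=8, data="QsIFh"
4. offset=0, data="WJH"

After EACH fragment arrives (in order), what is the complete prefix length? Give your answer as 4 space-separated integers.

Fragment 1: offset=13 data="JD" -> buffer=?????????????JD -> prefix_len=0
Fragment 2: offset=3 data="nadoM" -> buffer=???nadoM?????JD -> prefix_len=0
Fragment 3: offset=8 data="QsIFh" -> buffer=???nadoMQsIFhJD -> prefix_len=0
Fragment 4: offset=0 data="WJH" -> buffer=WJHnadoMQsIFhJD -> prefix_len=15

Answer: 0 0 0 15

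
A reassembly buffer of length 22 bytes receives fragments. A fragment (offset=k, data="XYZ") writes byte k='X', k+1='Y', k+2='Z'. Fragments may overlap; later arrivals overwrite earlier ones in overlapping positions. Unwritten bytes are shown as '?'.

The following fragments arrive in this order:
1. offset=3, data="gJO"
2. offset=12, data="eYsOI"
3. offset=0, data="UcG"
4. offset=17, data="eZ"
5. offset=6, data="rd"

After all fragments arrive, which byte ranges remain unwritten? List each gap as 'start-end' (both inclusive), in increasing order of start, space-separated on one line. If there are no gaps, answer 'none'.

Fragment 1: offset=3 len=3
Fragment 2: offset=12 len=5
Fragment 3: offset=0 len=3
Fragment 4: offset=17 len=2
Fragment 5: offset=6 len=2
Gaps: 8-11 19-21

Answer: 8-11 19-21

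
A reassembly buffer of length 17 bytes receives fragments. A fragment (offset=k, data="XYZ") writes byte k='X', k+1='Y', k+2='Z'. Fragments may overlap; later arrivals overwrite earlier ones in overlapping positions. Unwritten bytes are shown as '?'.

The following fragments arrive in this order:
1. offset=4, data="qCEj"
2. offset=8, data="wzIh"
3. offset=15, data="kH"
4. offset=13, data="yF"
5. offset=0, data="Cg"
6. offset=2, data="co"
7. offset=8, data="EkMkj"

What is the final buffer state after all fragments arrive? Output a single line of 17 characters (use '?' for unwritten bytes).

Answer: CgcoqCEjEkMkjyFkH

Derivation:
Fragment 1: offset=4 data="qCEj" -> buffer=????qCEj?????????
Fragment 2: offset=8 data="wzIh" -> buffer=????qCEjwzIh?????
Fragment 3: offset=15 data="kH" -> buffer=????qCEjwzIh???kH
Fragment 4: offset=13 data="yF" -> buffer=????qCEjwzIh?yFkH
Fragment 5: offset=0 data="Cg" -> buffer=Cg??qCEjwzIh?yFkH
Fragment 6: offset=2 data="co" -> buffer=CgcoqCEjwzIh?yFkH
Fragment 7: offset=8 data="EkMkj" -> buffer=CgcoqCEjEkMkjyFkH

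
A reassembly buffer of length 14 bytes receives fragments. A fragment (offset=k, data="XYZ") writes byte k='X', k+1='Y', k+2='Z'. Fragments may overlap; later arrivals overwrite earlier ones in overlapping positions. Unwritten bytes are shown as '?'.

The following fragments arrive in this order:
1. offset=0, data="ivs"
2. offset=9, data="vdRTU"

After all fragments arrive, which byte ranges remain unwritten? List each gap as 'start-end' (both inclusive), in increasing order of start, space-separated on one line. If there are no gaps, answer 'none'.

Answer: 3-8

Derivation:
Fragment 1: offset=0 len=3
Fragment 2: offset=9 len=5
Gaps: 3-8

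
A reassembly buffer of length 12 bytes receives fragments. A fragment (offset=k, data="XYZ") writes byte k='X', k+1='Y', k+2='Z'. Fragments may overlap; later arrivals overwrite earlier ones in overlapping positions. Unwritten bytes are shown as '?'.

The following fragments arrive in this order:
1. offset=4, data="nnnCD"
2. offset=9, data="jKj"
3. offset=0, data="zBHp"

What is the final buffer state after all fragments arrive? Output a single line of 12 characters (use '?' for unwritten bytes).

Fragment 1: offset=4 data="nnnCD" -> buffer=????nnnCD???
Fragment 2: offset=9 data="jKj" -> buffer=????nnnCDjKj
Fragment 3: offset=0 data="zBHp" -> buffer=zBHpnnnCDjKj

Answer: zBHpnnnCDjKj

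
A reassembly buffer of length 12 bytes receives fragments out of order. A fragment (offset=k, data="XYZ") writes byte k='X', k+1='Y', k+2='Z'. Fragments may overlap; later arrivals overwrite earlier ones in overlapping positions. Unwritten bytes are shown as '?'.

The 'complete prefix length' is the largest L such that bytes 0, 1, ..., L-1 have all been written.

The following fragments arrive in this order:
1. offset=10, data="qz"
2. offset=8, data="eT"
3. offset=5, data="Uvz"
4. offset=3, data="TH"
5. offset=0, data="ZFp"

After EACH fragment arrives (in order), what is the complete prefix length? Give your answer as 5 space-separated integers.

Answer: 0 0 0 0 12

Derivation:
Fragment 1: offset=10 data="qz" -> buffer=??????????qz -> prefix_len=0
Fragment 2: offset=8 data="eT" -> buffer=????????eTqz -> prefix_len=0
Fragment 3: offset=5 data="Uvz" -> buffer=?????UvzeTqz -> prefix_len=0
Fragment 4: offset=3 data="TH" -> buffer=???THUvzeTqz -> prefix_len=0
Fragment 5: offset=0 data="ZFp" -> buffer=ZFpTHUvzeTqz -> prefix_len=12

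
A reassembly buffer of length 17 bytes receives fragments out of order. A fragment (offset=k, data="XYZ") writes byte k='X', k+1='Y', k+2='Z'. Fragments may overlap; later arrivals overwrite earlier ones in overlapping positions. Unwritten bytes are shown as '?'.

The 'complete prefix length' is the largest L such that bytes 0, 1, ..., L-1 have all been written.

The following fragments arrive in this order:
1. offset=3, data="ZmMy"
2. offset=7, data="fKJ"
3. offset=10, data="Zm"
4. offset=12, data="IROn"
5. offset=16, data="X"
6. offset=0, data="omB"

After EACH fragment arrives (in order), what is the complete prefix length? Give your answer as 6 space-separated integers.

Answer: 0 0 0 0 0 17

Derivation:
Fragment 1: offset=3 data="ZmMy" -> buffer=???ZmMy?????????? -> prefix_len=0
Fragment 2: offset=7 data="fKJ" -> buffer=???ZmMyfKJ??????? -> prefix_len=0
Fragment 3: offset=10 data="Zm" -> buffer=???ZmMyfKJZm????? -> prefix_len=0
Fragment 4: offset=12 data="IROn" -> buffer=???ZmMyfKJZmIROn? -> prefix_len=0
Fragment 5: offset=16 data="X" -> buffer=???ZmMyfKJZmIROnX -> prefix_len=0
Fragment 6: offset=0 data="omB" -> buffer=omBZmMyfKJZmIROnX -> prefix_len=17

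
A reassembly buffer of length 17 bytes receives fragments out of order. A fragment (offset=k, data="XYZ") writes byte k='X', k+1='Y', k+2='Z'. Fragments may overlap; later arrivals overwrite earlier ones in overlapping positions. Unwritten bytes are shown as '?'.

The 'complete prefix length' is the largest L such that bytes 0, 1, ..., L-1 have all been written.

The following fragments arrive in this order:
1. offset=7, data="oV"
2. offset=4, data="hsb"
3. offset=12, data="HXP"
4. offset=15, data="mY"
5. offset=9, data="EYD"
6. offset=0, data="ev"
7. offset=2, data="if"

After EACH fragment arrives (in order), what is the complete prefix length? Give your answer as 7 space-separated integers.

Answer: 0 0 0 0 0 2 17

Derivation:
Fragment 1: offset=7 data="oV" -> buffer=???????oV???????? -> prefix_len=0
Fragment 2: offset=4 data="hsb" -> buffer=????hsboV???????? -> prefix_len=0
Fragment 3: offset=12 data="HXP" -> buffer=????hsboV???HXP?? -> prefix_len=0
Fragment 4: offset=15 data="mY" -> buffer=????hsboV???HXPmY -> prefix_len=0
Fragment 5: offset=9 data="EYD" -> buffer=????hsboVEYDHXPmY -> prefix_len=0
Fragment 6: offset=0 data="ev" -> buffer=ev??hsboVEYDHXPmY -> prefix_len=2
Fragment 7: offset=2 data="if" -> buffer=evifhsboVEYDHXPmY -> prefix_len=17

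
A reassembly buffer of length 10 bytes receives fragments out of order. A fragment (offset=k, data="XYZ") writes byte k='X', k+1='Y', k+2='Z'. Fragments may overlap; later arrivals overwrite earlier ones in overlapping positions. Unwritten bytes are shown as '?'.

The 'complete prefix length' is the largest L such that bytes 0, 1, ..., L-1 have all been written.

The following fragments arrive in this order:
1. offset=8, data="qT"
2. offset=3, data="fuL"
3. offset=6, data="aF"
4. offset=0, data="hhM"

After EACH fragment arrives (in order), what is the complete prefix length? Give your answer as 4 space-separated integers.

Answer: 0 0 0 10

Derivation:
Fragment 1: offset=8 data="qT" -> buffer=????????qT -> prefix_len=0
Fragment 2: offset=3 data="fuL" -> buffer=???fuL??qT -> prefix_len=0
Fragment 3: offset=6 data="aF" -> buffer=???fuLaFqT -> prefix_len=0
Fragment 4: offset=0 data="hhM" -> buffer=hhMfuLaFqT -> prefix_len=10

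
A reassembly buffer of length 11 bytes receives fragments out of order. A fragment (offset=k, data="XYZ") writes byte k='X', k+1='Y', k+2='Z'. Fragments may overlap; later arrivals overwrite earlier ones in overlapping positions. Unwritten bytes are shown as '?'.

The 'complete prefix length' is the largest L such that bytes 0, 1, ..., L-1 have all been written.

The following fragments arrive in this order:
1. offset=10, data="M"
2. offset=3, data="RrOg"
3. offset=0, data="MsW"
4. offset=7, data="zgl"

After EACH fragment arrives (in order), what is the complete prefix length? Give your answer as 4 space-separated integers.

Fragment 1: offset=10 data="M" -> buffer=??????????M -> prefix_len=0
Fragment 2: offset=3 data="RrOg" -> buffer=???RrOg???M -> prefix_len=0
Fragment 3: offset=0 data="MsW" -> buffer=MsWRrOg???M -> prefix_len=7
Fragment 4: offset=7 data="zgl" -> buffer=MsWRrOgzglM -> prefix_len=11

Answer: 0 0 7 11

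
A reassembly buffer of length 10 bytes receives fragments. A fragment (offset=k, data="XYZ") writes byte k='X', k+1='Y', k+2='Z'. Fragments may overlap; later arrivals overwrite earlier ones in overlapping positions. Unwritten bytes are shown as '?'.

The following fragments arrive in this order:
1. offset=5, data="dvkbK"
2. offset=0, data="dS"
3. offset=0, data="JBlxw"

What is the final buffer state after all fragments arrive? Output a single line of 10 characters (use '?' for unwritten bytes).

Answer: JBlxwdvkbK

Derivation:
Fragment 1: offset=5 data="dvkbK" -> buffer=?????dvkbK
Fragment 2: offset=0 data="dS" -> buffer=dS???dvkbK
Fragment 3: offset=0 data="JBlxw" -> buffer=JBlxwdvkbK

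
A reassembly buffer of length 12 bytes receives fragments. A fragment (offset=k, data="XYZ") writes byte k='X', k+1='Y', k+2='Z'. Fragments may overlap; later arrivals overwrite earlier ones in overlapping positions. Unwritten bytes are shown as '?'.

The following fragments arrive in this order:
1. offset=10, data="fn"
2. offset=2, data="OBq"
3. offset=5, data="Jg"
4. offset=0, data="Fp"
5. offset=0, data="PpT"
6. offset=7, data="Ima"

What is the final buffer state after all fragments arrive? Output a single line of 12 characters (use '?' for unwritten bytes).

Fragment 1: offset=10 data="fn" -> buffer=??????????fn
Fragment 2: offset=2 data="OBq" -> buffer=??OBq?????fn
Fragment 3: offset=5 data="Jg" -> buffer=??OBqJg???fn
Fragment 4: offset=0 data="Fp" -> buffer=FpOBqJg???fn
Fragment 5: offset=0 data="PpT" -> buffer=PpTBqJg???fn
Fragment 6: offset=7 data="Ima" -> buffer=PpTBqJgImafn

Answer: PpTBqJgImafn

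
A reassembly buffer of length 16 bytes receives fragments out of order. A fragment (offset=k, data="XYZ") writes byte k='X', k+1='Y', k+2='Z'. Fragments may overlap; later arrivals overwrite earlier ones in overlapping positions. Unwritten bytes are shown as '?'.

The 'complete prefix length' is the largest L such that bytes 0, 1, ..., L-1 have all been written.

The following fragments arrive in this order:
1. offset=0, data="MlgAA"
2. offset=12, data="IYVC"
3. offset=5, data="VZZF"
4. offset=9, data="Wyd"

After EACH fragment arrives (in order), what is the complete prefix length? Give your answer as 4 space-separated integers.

Fragment 1: offset=0 data="MlgAA" -> buffer=MlgAA??????????? -> prefix_len=5
Fragment 2: offset=12 data="IYVC" -> buffer=MlgAA???????IYVC -> prefix_len=5
Fragment 3: offset=5 data="VZZF" -> buffer=MlgAAVZZF???IYVC -> prefix_len=9
Fragment 4: offset=9 data="Wyd" -> buffer=MlgAAVZZFWydIYVC -> prefix_len=16

Answer: 5 5 9 16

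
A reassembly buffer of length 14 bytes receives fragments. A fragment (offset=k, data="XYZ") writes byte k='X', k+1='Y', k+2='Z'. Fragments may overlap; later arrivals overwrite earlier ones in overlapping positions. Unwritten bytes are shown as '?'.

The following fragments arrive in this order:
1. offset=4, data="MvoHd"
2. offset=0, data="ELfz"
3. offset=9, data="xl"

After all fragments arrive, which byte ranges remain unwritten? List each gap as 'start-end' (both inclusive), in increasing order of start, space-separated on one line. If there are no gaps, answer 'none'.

Answer: 11-13

Derivation:
Fragment 1: offset=4 len=5
Fragment 2: offset=0 len=4
Fragment 3: offset=9 len=2
Gaps: 11-13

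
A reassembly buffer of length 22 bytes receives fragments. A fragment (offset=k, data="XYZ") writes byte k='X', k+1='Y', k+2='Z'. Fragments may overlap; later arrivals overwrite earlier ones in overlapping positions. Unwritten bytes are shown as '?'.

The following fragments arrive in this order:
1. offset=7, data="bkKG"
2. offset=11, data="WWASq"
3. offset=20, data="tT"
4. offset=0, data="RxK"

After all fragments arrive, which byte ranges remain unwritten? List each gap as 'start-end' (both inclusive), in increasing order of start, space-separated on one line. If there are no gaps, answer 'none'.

Fragment 1: offset=7 len=4
Fragment 2: offset=11 len=5
Fragment 3: offset=20 len=2
Fragment 4: offset=0 len=3
Gaps: 3-6 16-19

Answer: 3-6 16-19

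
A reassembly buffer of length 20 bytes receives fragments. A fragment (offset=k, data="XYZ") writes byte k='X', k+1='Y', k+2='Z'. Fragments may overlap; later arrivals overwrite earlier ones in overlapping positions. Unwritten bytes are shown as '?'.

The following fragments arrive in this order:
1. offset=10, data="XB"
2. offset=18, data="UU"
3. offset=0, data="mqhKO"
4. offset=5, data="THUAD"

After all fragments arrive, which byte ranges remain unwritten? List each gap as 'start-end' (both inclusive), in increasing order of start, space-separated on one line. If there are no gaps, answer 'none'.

Fragment 1: offset=10 len=2
Fragment 2: offset=18 len=2
Fragment 3: offset=0 len=5
Fragment 4: offset=5 len=5
Gaps: 12-17

Answer: 12-17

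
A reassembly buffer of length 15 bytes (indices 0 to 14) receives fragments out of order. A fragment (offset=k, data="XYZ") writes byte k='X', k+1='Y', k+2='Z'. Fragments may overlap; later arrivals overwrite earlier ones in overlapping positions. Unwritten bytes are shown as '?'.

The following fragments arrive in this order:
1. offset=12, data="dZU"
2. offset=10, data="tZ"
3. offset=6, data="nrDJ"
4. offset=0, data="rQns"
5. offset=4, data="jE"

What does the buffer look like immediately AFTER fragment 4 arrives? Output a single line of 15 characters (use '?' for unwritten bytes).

Answer: rQns??nrDJtZdZU

Derivation:
Fragment 1: offset=12 data="dZU" -> buffer=????????????dZU
Fragment 2: offset=10 data="tZ" -> buffer=??????????tZdZU
Fragment 3: offset=6 data="nrDJ" -> buffer=??????nrDJtZdZU
Fragment 4: offset=0 data="rQns" -> buffer=rQns??nrDJtZdZU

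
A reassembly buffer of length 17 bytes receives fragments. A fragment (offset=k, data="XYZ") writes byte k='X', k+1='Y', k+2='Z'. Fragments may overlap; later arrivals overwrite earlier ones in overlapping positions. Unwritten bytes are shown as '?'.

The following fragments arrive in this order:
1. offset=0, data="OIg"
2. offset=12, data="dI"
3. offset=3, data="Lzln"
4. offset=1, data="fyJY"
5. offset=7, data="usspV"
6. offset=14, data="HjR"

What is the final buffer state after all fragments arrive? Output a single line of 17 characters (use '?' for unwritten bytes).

Answer: OfyJYlnusspVdIHjR

Derivation:
Fragment 1: offset=0 data="OIg" -> buffer=OIg??????????????
Fragment 2: offset=12 data="dI" -> buffer=OIg?????????dI???
Fragment 3: offset=3 data="Lzln" -> buffer=OIgLzln?????dI???
Fragment 4: offset=1 data="fyJY" -> buffer=OfyJYln?????dI???
Fragment 5: offset=7 data="usspV" -> buffer=OfyJYlnusspVdI???
Fragment 6: offset=14 data="HjR" -> buffer=OfyJYlnusspVdIHjR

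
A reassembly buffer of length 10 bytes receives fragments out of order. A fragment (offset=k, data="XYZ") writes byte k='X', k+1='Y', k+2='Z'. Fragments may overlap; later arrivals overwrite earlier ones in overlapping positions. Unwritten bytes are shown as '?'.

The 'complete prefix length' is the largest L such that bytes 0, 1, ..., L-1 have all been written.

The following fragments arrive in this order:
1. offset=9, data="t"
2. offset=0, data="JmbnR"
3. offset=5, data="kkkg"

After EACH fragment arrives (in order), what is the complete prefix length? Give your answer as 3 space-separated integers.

Fragment 1: offset=9 data="t" -> buffer=?????????t -> prefix_len=0
Fragment 2: offset=0 data="JmbnR" -> buffer=JmbnR????t -> prefix_len=5
Fragment 3: offset=5 data="kkkg" -> buffer=JmbnRkkkgt -> prefix_len=10

Answer: 0 5 10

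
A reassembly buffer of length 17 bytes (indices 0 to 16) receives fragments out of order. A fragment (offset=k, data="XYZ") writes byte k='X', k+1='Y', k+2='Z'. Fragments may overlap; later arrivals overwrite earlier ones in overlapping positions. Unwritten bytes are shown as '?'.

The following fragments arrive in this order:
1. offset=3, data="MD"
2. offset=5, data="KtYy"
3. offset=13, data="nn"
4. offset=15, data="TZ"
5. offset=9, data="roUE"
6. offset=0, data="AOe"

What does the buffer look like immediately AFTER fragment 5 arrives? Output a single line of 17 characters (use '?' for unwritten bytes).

Answer: ???MDKtYyroUEnnTZ

Derivation:
Fragment 1: offset=3 data="MD" -> buffer=???MD????????????
Fragment 2: offset=5 data="KtYy" -> buffer=???MDKtYy????????
Fragment 3: offset=13 data="nn" -> buffer=???MDKtYy????nn??
Fragment 4: offset=15 data="TZ" -> buffer=???MDKtYy????nnTZ
Fragment 5: offset=9 data="roUE" -> buffer=???MDKtYyroUEnnTZ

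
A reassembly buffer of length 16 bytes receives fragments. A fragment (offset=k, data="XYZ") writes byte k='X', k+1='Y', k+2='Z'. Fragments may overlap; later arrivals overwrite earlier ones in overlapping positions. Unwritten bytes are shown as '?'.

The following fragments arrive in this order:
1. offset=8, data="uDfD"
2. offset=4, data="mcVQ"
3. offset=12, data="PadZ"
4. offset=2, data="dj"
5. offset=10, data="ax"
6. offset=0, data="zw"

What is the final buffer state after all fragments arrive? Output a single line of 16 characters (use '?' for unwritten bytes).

Fragment 1: offset=8 data="uDfD" -> buffer=????????uDfD????
Fragment 2: offset=4 data="mcVQ" -> buffer=????mcVQuDfD????
Fragment 3: offset=12 data="PadZ" -> buffer=????mcVQuDfDPadZ
Fragment 4: offset=2 data="dj" -> buffer=??djmcVQuDfDPadZ
Fragment 5: offset=10 data="ax" -> buffer=??djmcVQuDaxPadZ
Fragment 6: offset=0 data="zw" -> buffer=zwdjmcVQuDaxPadZ

Answer: zwdjmcVQuDaxPadZ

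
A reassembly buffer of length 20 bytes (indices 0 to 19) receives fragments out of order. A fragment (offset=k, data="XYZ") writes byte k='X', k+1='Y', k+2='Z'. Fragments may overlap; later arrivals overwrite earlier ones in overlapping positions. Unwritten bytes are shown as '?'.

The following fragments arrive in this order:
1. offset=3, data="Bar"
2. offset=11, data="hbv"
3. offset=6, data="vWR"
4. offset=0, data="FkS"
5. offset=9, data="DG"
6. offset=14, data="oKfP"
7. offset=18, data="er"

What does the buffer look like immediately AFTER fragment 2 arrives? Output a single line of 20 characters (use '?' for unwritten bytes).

Fragment 1: offset=3 data="Bar" -> buffer=???Bar??????????????
Fragment 2: offset=11 data="hbv" -> buffer=???Bar?????hbv??????

Answer: ???Bar?????hbv??????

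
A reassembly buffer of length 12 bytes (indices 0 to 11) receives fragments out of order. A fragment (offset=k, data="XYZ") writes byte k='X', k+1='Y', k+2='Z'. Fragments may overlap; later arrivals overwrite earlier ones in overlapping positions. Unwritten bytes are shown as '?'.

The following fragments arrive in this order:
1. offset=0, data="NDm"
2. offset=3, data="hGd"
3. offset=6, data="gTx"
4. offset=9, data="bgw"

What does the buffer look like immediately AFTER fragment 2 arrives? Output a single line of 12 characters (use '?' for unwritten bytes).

Fragment 1: offset=0 data="NDm" -> buffer=NDm?????????
Fragment 2: offset=3 data="hGd" -> buffer=NDmhGd??????

Answer: NDmhGd??????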